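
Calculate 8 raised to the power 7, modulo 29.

Step 1: Compute 8^7 mod 29 step by step, reducing modulo 29 at each step.
  8^1 mod 29 = 8
  8^2 mod 29 = (8 * 8) mod 29 = 6
  8^3 mod 29 = (6 * 8) mod 29 = 19
  8^4 mod 29 = (19 * 8) mod 29 = 7
  8^5 mod 29 = (7 * 8) mod 29 = 27
  8^6 mod 29 = (27 * 8) mod 29 = 13
  8^7 mod 29 = (13 * 8) mod 29 = 17
Step 2: Result = 17.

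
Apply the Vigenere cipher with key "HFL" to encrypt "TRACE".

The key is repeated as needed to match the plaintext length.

Step 1: Repeat key to match plaintext length:
  Plaintext: TRACE
  Key:       HFLHF
Step 2: Encrypt each letter:
  T(19) + H(7) = (19+7) mod 26 = 0 = A
  R(17) + F(5) = (17+5) mod 26 = 22 = W
  A(0) + L(11) = (0+11) mod 26 = 11 = L
  C(2) + H(7) = (2+7) mod 26 = 9 = J
  E(4) + F(5) = (4+5) mod 26 = 9 = J
Ciphertext: AWLJJ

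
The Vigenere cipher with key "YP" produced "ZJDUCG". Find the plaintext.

Step 1: Extend key: YPYPYP
Step 2: Decrypt each letter (c - k) mod 26:
  Z(25) - Y(24) = (25-24) mod 26 = 1 = B
  J(9) - P(15) = (9-15) mod 26 = 20 = U
  D(3) - Y(24) = (3-24) mod 26 = 5 = F
  U(20) - P(15) = (20-15) mod 26 = 5 = F
  C(2) - Y(24) = (2-24) mod 26 = 4 = E
  G(6) - P(15) = (6-15) mod 26 = 17 = R
Plaintext: BUFFER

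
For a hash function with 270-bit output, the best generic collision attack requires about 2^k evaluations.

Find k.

Step 1: The hash has a 270-bit output.
Step 2: Collision resistance means it should be infeasible to find any x != y with h(x) = h(y).
By the birthday bound, a generic collision search succeeds after about sqrt(2^270) = 2^(270/2) = 2^135 evaluations.
Step 3: Security level = 135 bits.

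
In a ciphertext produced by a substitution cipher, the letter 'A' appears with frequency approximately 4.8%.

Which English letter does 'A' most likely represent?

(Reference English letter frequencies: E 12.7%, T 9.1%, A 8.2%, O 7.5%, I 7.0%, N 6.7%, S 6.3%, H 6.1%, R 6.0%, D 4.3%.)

Step 1: The observed frequency is 4.8%.
Step 2: Compare with English frequencies:
  E: 12.7% (difference: 7.9%)
  T: 9.1% (difference: 4.3%)
  A: 8.2% (difference: 3.4%)
  O: 7.5% (difference: 2.7%)
  I: 7.0% (difference: 2.2%)
  N: 6.7% (difference: 1.9%)
  S: 6.3% (difference: 1.5%)
  H: 6.1% (difference: 1.3%)
  R: 6.0% (difference: 1.2%)
  D: 4.3% (difference: 0.5%) <-- closest
Step 3: 'A' most likely represents 'D' (frequency 4.3%).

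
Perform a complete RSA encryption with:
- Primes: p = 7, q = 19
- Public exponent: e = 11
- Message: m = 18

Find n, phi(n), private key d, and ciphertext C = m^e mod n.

Step 1: n = 7 * 19 = 133.
Step 2: phi(n) = (7-1)(19-1) = 6 * 18 = 108.
Step 3: Find d = 11^(-1) mod 108 = 59.
  Verify: 11 * 59 = 649 = 1 (mod 108).
Step 4: C = 18^11 mod 133 = 37.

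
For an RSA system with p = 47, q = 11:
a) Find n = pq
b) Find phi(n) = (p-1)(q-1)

Step 1: n = p * q = 47 * 11 = 517.
Step 2: phi(n) = (p-1)(q-1) = 46 * 10 = 460.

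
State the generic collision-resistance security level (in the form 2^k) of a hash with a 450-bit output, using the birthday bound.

Step 1: The birthday paradox gives collision probability ~50% after sqrt(2^n) = 2^(n/2) hashes.
Step 2: For 450-bit output: 2^(450/2) = 2^225.
Step 3: Approximately 2^225 hash computations needed.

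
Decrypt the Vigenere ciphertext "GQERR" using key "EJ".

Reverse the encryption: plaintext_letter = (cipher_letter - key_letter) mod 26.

Step 1: Extend key: EJEJE
Step 2: Decrypt each letter (c - k) mod 26:
  G(6) - E(4) = (6-4) mod 26 = 2 = C
  Q(16) - J(9) = (16-9) mod 26 = 7 = H
  E(4) - E(4) = (4-4) mod 26 = 0 = A
  R(17) - J(9) = (17-9) mod 26 = 8 = I
  R(17) - E(4) = (17-4) mod 26 = 13 = N
Plaintext: CHAIN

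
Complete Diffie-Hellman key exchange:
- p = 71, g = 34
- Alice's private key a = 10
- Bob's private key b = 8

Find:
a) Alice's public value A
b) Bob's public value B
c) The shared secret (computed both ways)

Step 1: A = g^a mod p = 34^10 mod 71 = 30.
Step 2: B = g^b mod p = 34^8 mod 71 = 37.
Step 3: Alice computes s = B^a mod p = 37^10 mod 71 = 30.
Step 4: Bob computes s = A^b mod p = 30^8 mod 71 = 30.
Both sides agree: shared secret = 30.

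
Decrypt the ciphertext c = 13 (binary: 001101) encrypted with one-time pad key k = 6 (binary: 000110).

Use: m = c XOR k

Step 1: XOR ciphertext with key:
  Ciphertext: 001101
  Key:        000110
  XOR:        001011
Step 2: Plaintext = 001011 = 11 in decimal.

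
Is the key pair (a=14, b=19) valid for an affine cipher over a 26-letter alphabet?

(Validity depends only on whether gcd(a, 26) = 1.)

Step 1: Compute gcd(14, 26).
Step 2: gcd(14, 26) = 2.
Since gcd = 2 != 1, 14 shares a common factor with 26, so it cannot be used.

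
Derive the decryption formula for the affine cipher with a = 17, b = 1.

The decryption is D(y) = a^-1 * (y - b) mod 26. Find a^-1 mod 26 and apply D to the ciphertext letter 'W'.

Step 1: Find a^-1, the modular inverse of 17 mod 26.
Step 2: We need 17 * a^-1 = 1 (mod 26).
Step 3: 17 * 23 = 391 = 15 * 26 + 1, so a^-1 = 23.
Step 4: D(y) = 23(y - 1) mod 26.
Step 5: Apply to 'W' (y = 22): D(22) = 23 * (22 - 1) mod 26 = 23 * 21 mod 26 = 15 -> 'P'.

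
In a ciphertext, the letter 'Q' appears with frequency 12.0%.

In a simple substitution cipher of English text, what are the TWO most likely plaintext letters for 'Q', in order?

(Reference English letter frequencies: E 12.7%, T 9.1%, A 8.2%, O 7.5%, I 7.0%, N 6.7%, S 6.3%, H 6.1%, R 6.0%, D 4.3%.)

Step 1: Observed frequency of 'Q' is 12.0%.
Step 2: Compute distances to each reference frequency and sort:
  E (12.7%): difference = 0.7% <-- BEST
  T (9.1%): difference = 2.9% <-- RUNNER-UP
  A (8.2%): difference = 3.8%
  O (7.5%): difference = 4.5%
  I (7.0%): difference = 5.0%
Step 3: Most likely is 'E' (12.7%, diff 0.7%); second most likely is 'T' (9.1%, diff 2.9%).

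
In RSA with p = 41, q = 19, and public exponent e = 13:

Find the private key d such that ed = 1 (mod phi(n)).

Step 1: n = 41 * 19 = 779.
Step 2: phi(n) = 40 * 18 = 720.
Step 3: Find d such that 13 * d = 1 (mod 720).
Step 4: d = 13^(-1) mod 720 = 277.
Verification: 13 * 277 = 3601 = 5 * 720 + 1.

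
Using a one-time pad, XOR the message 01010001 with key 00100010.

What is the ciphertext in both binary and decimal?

Step 1: Write out the XOR operation bit by bit:
  Message: 01010001
  Key:     00100010
  XOR:     01110011
Step 2: Convert to decimal: 01110011 = 115.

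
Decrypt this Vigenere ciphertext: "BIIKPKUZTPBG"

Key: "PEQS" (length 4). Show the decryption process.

Step 1: Key 'PEQS' has length 4. Extended key: PEQSPEQSPEQS
Step 2: Decrypt each position:
  B(1) - P(15) = 12 = M
  I(8) - E(4) = 4 = E
  I(8) - Q(16) = 18 = S
  K(10) - S(18) = 18 = S
  P(15) - P(15) = 0 = A
  K(10) - E(4) = 6 = G
  U(20) - Q(16) = 4 = E
  Z(25) - S(18) = 7 = H
  T(19) - P(15) = 4 = E
  P(15) - E(4) = 11 = L
  B(1) - Q(16) = 11 = L
  G(6) - S(18) = 14 = O
Plaintext: MESSAGEHELLO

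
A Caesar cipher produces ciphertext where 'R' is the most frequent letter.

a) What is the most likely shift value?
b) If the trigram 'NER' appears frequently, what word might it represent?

Step 1: In English, 'E' is the most frequent letter (12.7%).
Step 2: The most frequent ciphertext letter is 'R' (position 17).
Step 3: Shift = (17 - 4) mod 26 = 13.
Step 4: Decrypt 'NER' by shifting back 13:
  N -> A
  E -> R
  R -> E
Step 5: 'NER' decrypts to 'ARE'.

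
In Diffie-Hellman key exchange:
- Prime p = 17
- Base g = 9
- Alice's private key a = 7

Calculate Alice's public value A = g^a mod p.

Step 1: A = g^a mod p = 9^7 mod 17.
  9^1 mod 17 = 9
  9^2 mod 17 = (9 * 9) mod 17 = 13
  9^3 mod 17 = (13 * 9) mod 17 = 15
  9^4 mod 17 = (15 * 9) mod 17 = 16
  9^5 mod 17 = (16 * 9) mod 17 = 8
  9^6 mod 17 = (8 * 9) mod 17 = 4
  9^7 mod 17 = (4 * 9) mod 17 = 2
Result: A = 2.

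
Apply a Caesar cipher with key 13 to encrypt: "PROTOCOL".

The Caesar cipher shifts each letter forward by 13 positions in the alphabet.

Step 1: For each letter, shift forward by 13 positions (mod 26).
  P (position 15) -> position (15+13) mod 26 = 2 -> C
  R (position 17) -> position (17+13) mod 26 = 4 -> E
  O (position 14) -> position (14+13) mod 26 = 1 -> B
  T (position 19) -> position (19+13) mod 26 = 6 -> G
  O (position 14) -> position (14+13) mod 26 = 1 -> B
  C (position 2) -> position (2+13) mod 26 = 15 -> P
  O (position 14) -> position (14+13) mod 26 = 1 -> B
  L (position 11) -> position (11+13) mod 26 = 24 -> Y
Result: CEBGBPBY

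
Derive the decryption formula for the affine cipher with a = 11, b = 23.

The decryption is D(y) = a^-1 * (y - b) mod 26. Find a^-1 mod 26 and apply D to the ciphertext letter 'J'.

Step 1: Find a^-1, the modular inverse of 11 mod 26.
Step 2: We need 11 * a^-1 = 1 (mod 26).
Step 3: 11 * 19 = 209 = 8 * 26 + 1, so a^-1 = 19.
Step 4: D(y) = 19(y - 23) mod 26.
Step 5: Apply to 'J' (y = 9): D(9) = 19 * (9 - 23) mod 26 = 19 * -14 mod 26 = 20 -> 'U'.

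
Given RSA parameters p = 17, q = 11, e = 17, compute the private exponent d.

Step 1: n = 17 * 11 = 187.
Step 2: phi(n) = 16 * 10 = 160.
Step 3: Find d such that 17 * d = 1 (mod 160).
Step 4: d = 17^(-1) mod 160 = 113.
Verification: 17 * 113 = 1921 = 12 * 160 + 1.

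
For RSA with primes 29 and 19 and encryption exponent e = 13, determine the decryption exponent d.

Step 1: n = 29 * 19 = 551.
Step 2: phi(n) = 28 * 18 = 504.
Step 3: Find d such that 13 * d = 1 (mod 504).
Step 4: d = 13^(-1) mod 504 = 349.
Verification: 13 * 349 = 4537 = 9 * 504 + 1.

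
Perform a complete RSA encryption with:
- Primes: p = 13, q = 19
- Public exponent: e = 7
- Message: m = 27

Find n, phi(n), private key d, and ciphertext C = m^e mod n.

Step 1: n = 13 * 19 = 247.
Step 2: phi(n) = (13-1)(19-1) = 12 * 18 = 216.
Step 3: Find d = 7^(-1) mod 216 = 31.
  Verify: 7 * 31 = 217 = 1 (mod 216).
Step 4: C = 27^7 mod 247 = 27.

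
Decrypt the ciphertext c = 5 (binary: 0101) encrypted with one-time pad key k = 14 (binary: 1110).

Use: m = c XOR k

Step 1: XOR ciphertext with key:
  Ciphertext: 0101
  Key:        1110
  XOR:        1011
Step 2: Plaintext = 1011 = 11 in decimal.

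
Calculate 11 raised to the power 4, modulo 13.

Step 1: Compute 11^4 mod 13 step by step, reducing modulo 13 at each step.
  11^1 mod 13 = 11
  11^2 mod 13 = (11 * 11) mod 13 = 4
  11^3 mod 13 = (4 * 11) mod 13 = 5
  11^4 mod 13 = (5 * 11) mod 13 = 3
Step 2: Result = 3.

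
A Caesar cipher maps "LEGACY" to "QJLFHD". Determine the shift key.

Step 1: Compare first letters: L (position 11) -> Q (position 16).
Step 2: Shift = (16 - 11) mod 26 = 5.
The shift value is 5.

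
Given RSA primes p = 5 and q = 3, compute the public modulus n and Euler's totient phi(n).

Step 1: n = p * q = 5 * 3 = 15.
Step 2: phi(n) = (p-1)(q-1) = 4 * 2 = 8.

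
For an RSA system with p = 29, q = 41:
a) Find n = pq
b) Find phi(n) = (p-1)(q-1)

Step 1: n = p * q = 29 * 41 = 1189.
Step 2: phi(n) = (p-1)(q-1) = 28 * 40 = 1120.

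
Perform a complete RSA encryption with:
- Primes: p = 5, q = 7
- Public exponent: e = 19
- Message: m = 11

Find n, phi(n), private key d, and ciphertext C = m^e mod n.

Step 1: n = 5 * 7 = 35.
Step 2: phi(n) = (5-1)(7-1) = 4 * 6 = 24.
Step 3: Find d = 19^(-1) mod 24 = 19.
  Verify: 19 * 19 = 361 = 1 (mod 24).
Step 4: C = 11^19 mod 35 = 11.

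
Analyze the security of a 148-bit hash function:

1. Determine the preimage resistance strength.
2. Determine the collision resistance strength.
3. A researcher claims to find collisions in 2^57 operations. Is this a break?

Step 1: Preimage resistance requires brute-force of 2^148 operations.
Step 2: Collision resistance (birthday bound) = 2^(148/2) = 2^74.
Step 3: The claimed attack costs 2^57 operations.
Step 4: Since 2^57 < 2^74, the claimed attack beats the generic birthday bound, so collision resistance is broken.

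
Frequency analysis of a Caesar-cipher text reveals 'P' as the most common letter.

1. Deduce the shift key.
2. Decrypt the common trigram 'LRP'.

Step 1: In English, 'E' is the most frequent letter (12.7%).
Step 2: The most frequent ciphertext letter is 'P' (position 15).
Step 3: Shift = (15 - 4) mod 26 = 11.
Step 4: Decrypt 'LRP' by shifting back 11:
  L -> A
  R -> G
  P -> E
Step 5: 'LRP' decrypts to 'AGE'.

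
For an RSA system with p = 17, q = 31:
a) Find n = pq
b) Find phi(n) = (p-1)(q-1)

Step 1: n = p * q = 17 * 31 = 527.
Step 2: phi(n) = (p-1)(q-1) = 16 * 30 = 480.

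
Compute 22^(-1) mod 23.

Step 1: We need x such that 22 * x = 1 (mod 23).
Step 2: Using the extended Euclidean algorithm or trial:
  22 * 22 = 484 = 21 * 23 + 1.
Step 3: Since 484 mod 23 = 1, the inverse is x = 22.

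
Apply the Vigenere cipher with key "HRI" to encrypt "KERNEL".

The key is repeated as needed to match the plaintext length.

Step 1: Repeat key to match plaintext length:
  Plaintext: KERNEL
  Key:       HRIHRI
Step 2: Encrypt each letter:
  K(10) + H(7) = (10+7) mod 26 = 17 = R
  E(4) + R(17) = (4+17) mod 26 = 21 = V
  R(17) + I(8) = (17+8) mod 26 = 25 = Z
  N(13) + H(7) = (13+7) mod 26 = 20 = U
  E(4) + R(17) = (4+17) mod 26 = 21 = V
  L(11) + I(8) = (11+8) mod 26 = 19 = T
Ciphertext: RVZUVT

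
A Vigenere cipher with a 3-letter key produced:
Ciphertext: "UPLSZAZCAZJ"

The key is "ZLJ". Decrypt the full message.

Step 1: Key 'ZLJ' has length 3. Extended key: ZLJZLJZLJZL
Step 2: Decrypt each position:
  U(20) - Z(25) = 21 = V
  P(15) - L(11) = 4 = E
  L(11) - J(9) = 2 = C
  S(18) - Z(25) = 19 = T
  Z(25) - L(11) = 14 = O
  A(0) - J(9) = 17 = R
  Z(25) - Z(25) = 0 = A
  C(2) - L(11) = 17 = R
  A(0) - J(9) = 17 = R
  Z(25) - Z(25) = 0 = A
  J(9) - L(11) = 24 = Y
Plaintext: VECTORARRAY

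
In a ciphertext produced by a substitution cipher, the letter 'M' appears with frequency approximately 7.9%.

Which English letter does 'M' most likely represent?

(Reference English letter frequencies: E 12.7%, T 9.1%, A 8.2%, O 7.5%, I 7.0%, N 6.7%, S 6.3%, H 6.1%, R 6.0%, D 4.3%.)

Step 1: The observed frequency is 7.9%.
Step 2: Compare with English frequencies:
  E: 12.7% (difference: 4.8%)
  T: 9.1% (difference: 1.2%)
  A: 8.2% (difference: 0.3%) <-- closest
  O: 7.5% (difference: 0.4%)
  I: 7.0% (difference: 0.9%)
  N: 6.7% (difference: 1.2%)
  S: 6.3% (difference: 1.6%)
  H: 6.1% (difference: 1.8%)
  R: 6.0% (difference: 1.9%)
  D: 4.3% (difference: 3.6%)
Step 3: 'M' most likely represents 'A' (frequency 8.2%).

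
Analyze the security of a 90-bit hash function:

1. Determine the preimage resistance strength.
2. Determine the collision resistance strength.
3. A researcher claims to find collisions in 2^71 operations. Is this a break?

Step 1: Preimage resistance requires brute-force of 2^90 operations.
Step 2: Collision resistance (birthday bound) = 2^(90/2) = 2^45.
Step 3: The claimed attack costs 2^71 operations.
Step 4: Since 2^71 >= 2^45, the claimed attack is no faster than the generic birthday attack, so this does not break collision resistance.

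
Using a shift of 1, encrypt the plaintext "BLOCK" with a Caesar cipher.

Step 1: For each letter, shift forward by 1 positions (mod 26).
  B (position 1) -> position (1+1) mod 26 = 2 -> C
  L (position 11) -> position (11+1) mod 26 = 12 -> M
  O (position 14) -> position (14+1) mod 26 = 15 -> P
  C (position 2) -> position (2+1) mod 26 = 3 -> D
  K (position 10) -> position (10+1) mod 26 = 11 -> L
Result: CMPDL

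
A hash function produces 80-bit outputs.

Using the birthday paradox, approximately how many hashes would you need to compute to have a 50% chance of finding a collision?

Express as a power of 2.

Step 1: The birthday paradox gives collision probability ~50% after sqrt(2^n) = 2^(n/2) hashes.
Step 2: For 80-bit output: 2^(80/2) = 2^40.
Step 3: Approximately 2^40 hash computations needed.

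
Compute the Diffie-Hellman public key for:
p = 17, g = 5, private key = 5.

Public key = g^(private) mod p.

Step 1: A = g^a mod p = 5^5 mod 17.
  5^1 mod 17 = 5
  5^2 mod 17 = (5 * 5) mod 17 = 8
  5^3 mod 17 = (8 * 5) mod 17 = 6
  5^4 mod 17 = (6 * 5) mod 17 = 13
  5^5 mod 17 = (13 * 5) mod 17 = 14
Result: A = 14.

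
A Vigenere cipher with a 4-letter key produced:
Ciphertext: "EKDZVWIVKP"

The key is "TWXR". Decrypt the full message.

Step 1: Key 'TWXR' has length 4. Extended key: TWXRTWXRTW
Step 2: Decrypt each position:
  E(4) - T(19) = 11 = L
  K(10) - W(22) = 14 = O
  D(3) - X(23) = 6 = G
  Z(25) - R(17) = 8 = I
  V(21) - T(19) = 2 = C
  W(22) - W(22) = 0 = A
  I(8) - X(23) = 11 = L
  V(21) - R(17) = 4 = E
  K(10) - T(19) = 17 = R
  P(15) - W(22) = 19 = T
Plaintext: LOGICALERT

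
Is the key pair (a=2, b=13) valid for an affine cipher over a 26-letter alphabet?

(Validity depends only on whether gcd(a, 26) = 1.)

Step 1: Compute gcd(2, 26).
Step 2: gcd(2, 26) = 2.
Since gcd = 2 != 1, 2 shares a common factor with 26, so it cannot be used.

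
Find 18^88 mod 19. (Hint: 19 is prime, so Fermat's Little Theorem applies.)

Step 1: Since 19 is prime, by Fermat's Little Theorem: 18^18 = 1 (mod 19).
Step 2: Reduce exponent: 88 mod 18 = 16.
Step 3: So 18^88 = 18^16 (mod 19).
Step 4: 18^16 mod 19 = 1.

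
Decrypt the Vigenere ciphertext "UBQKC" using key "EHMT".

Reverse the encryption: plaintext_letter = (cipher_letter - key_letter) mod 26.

Step 1: Extend key: EHMTE
Step 2: Decrypt each letter (c - k) mod 26:
  U(20) - E(4) = (20-4) mod 26 = 16 = Q
  B(1) - H(7) = (1-7) mod 26 = 20 = U
  Q(16) - M(12) = (16-12) mod 26 = 4 = E
  K(10) - T(19) = (10-19) mod 26 = 17 = R
  C(2) - E(4) = (2-4) mod 26 = 24 = Y
Plaintext: QUERY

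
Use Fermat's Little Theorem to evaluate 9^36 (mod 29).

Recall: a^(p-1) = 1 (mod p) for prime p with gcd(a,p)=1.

Step 1: Since 29 is prime, by Fermat's Little Theorem: 9^28 = 1 (mod 29).
Step 2: Reduce exponent: 36 mod 28 = 8.
Step 3: So 9^36 = 9^8 (mod 29).
Step 4: 9^8 mod 29 = 20.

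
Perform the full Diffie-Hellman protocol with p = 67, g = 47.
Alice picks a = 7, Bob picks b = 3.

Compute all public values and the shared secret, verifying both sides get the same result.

Step 1: A = g^a mod p = 47^7 mod 67 = 26.
Step 2: B = g^b mod p = 47^3 mod 67 = 40.
Step 3: Alice computes s = B^a mod p = 40^7 mod 67 = 22.
Step 4: Bob computes s = A^b mod p = 26^3 mod 67 = 22.
Both sides agree: shared secret = 22.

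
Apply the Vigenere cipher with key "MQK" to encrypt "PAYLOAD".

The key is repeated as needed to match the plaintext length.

Step 1: Repeat key to match plaintext length:
  Plaintext: PAYLOAD
  Key:       MQKMQKM
Step 2: Encrypt each letter:
  P(15) + M(12) = (15+12) mod 26 = 1 = B
  A(0) + Q(16) = (0+16) mod 26 = 16 = Q
  Y(24) + K(10) = (24+10) mod 26 = 8 = I
  L(11) + M(12) = (11+12) mod 26 = 23 = X
  O(14) + Q(16) = (14+16) mod 26 = 4 = E
  A(0) + K(10) = (0+10) mod 26 = 10 = K
  D(3) + M(12) = (3+12) mod 26 = 15 = P
Ciphertext: BQIXEKP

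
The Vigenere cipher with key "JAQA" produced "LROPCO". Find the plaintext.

Step 1: Extend key: JAQAJA
Step 2: Decrypt each letter (c - k) mod 26:
  L(11) - J(9) = (11-9) mod 26 = 2 = C
  R(17) - A(0) = (17-0) mod 26 = 17 = R
  O(14) - Q(16) = (14-16) mod 26 = 24 = Y
  P(15) - A(0) = (15-0) mod 26 = 15 = P
  C(2) - J(9) = (2-9) mod 26 = 19 = T
  O(14) - A(0) = (14-0) mod 26 = 14 = O
Plaintext: CRYPTO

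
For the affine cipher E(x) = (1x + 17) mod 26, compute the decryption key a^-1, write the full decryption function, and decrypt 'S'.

Step 1: Find a^-1, the modular inverse of 1 mod 26.
Step 2: We need 1 * a^-1 = 1 (mod 26).
Step 3: 1 * 1 = 1 = 0 * 26 + 1, so a^-1 = 1.
Step 4: D(y) = 1(y - 17) mod 26.
Step 5: Apply to 'S' (y = 18): D(18) = 1 * (18 - 17) mod 26 = 1 * 1 mod 26 = 1 -> 'B'.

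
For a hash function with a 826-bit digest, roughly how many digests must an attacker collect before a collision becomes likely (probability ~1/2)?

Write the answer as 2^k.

Step 1: The birthday paradox gives collision probability ~50% after sqrt(2^n) = 2^(n/2) hashes.
Step 2: For 826-bit output: 2^(826/2) = 2^413.
Step 3: Approximately 2^413 hash computations needed.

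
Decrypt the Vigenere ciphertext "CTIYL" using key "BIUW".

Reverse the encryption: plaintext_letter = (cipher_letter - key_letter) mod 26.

Step 1: Extend key: BIUWB
Step 2: Decrypt each letter (c - k) mod 26:
  C(2) - B(1) = (2-1) mod 26 = 1 = B
  T(19) - I(8) = (19-8) mod 26 = 11 = L
  I(8) - U(20) = (8-20) mod 26 = 14 = O
  Y(24) - W(22) = (24-22) mod 26 = 2 = C
  L(11) - B(1) = (11-1) mod 26 = 10 = K
Plaintext: BLOCK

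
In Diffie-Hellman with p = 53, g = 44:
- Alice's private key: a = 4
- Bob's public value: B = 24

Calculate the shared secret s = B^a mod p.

Step 1: s = B^a mod p = 24^4 mod 53.
  24^1 mod 53 = 24
  24^2 mod 53 = (24 * 24) mod 53 = 46
  24^3 mod 53 = (46 * 24) mod 53 = 44
  24^4 mod 53 = (44 * 24) mod 53 = 49
Result: shared secret = 49.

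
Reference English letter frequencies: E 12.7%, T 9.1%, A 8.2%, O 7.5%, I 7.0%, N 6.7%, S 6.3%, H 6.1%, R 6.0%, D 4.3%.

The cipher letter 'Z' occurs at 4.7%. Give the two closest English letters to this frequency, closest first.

Step 1: Observed frequency of 'Z' is 4.7%.
Step 2: Compute distances to each reference frequency and sort:
  D (4.3%): difference = 0.4% <-- BEST
  R (6.0%): difference = 1.3% <-- RUNNER-UP
  H (6.1%): difference = 1.4%
  S (6.3%): difference = 1.6%
  N (6.7%): difference = 2.0%
Step 3: Most likely is 'D' (4.3%, diff 0.4%); second most likely is 'R' (6.0%, diff 1.3%).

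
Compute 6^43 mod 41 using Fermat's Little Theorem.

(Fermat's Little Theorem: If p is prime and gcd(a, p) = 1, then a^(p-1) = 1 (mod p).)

Step 1: Since 41 is prime, by Fermat's Little Theorem: 6^40 = 1 (mod 41).
Step 2: Reduce exponent: 43 mod 40 = 3.
Step 3: So 6^43 = 6^3 (mod 41).
Step 4: 6^3 mod 41 = 11.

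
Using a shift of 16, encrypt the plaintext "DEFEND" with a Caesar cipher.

Step 1: For each letter, shift forward by 16 positions (mod 26).
  D (position 3) -> position (3+16) mod 26 = 19 -> T
  E (position 4) -> position (4+16) mod 26 = 20 -> U
  F (position 5) -> position (5+16) mod 26 = 21 -> V
  E (position 4) -> position (4+16) mod 26 = 20 -> U
  N (position 13) -> position (13+16) mod 26 = 3 -> D
  D (position 3) -> position (3+16) mod 26 = 19 -> T
Result: TUVUDT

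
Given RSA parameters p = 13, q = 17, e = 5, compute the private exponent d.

Step 1: n = 13 * 17 = 221.
Step 2: phi(n) = 12 * 16 = 192.
Step 3: Find d such that 5 * d = 1 (mod 192).
Step 4: d = 5^(-1) mod 192 = 77.
Verification: 5 * 77 = 385 = 2 * 192 + 1.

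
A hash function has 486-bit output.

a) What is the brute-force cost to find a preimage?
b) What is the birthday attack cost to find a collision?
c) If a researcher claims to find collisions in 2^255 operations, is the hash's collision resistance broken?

Step 1: Preimage resistance requires brute-force of 2^486 operations.
Step 2: Collision resistance (birthday bound) = 2^(486/2) = 2^243.
Step 3: The claimed attack costs 2^255 operations.
Step 4: Since 2^255 >= 2^243, the claimed attack is no faster than the generic birthday attack, so this does not break collision resistance.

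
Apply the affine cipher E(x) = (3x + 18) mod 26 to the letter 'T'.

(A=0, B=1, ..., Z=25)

Step 1: Convert 'T' to number: x = 19.
Step 2: E(19) = (3 * 19 + 18) mod 26 = 75 mod 26 = 23.
Step 3: Convert 23 back to letter: X.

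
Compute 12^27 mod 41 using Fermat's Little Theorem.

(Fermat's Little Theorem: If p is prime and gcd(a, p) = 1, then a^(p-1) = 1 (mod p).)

Step 1: Since 41 is prime, by Fermat's Little Theorem: 12^40 = 1 (mod 41).
Step 2: Reduce exponent: 27 mod 40 = 27.
Step 3: So 12^27 = 12^27 (mod 41).
Step 4: 12^27 mod 41 = 19.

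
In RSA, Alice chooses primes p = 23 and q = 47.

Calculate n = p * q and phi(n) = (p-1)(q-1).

Step 1: n = p * q = 23 * 47 = 1081.
Step 2: phi(n) = (p-1)(q-1) = 22 * 46 = 1012.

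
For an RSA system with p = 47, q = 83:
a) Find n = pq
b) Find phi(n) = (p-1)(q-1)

Step 1: n = p * q = 47 * 83 = 3901.
Step 2: phi(n) = (p-1)(q-1) = 46 * 82 = 3772.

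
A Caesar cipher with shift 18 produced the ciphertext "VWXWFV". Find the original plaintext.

Step 1: Reverse the shift by subtracting 18 from each letter position.
  V (position 21) -> position (21-18) mod 26 = 3 -> D
  W (position 22) -> position (22-18) mod 26 = 4 -> E
  X (position 23) -> position (23-18) mod 26 = 5 -> F
  W (position 22) -> position (22-18) mod 26 = 4 -> E
  F (position 5) -> position (5-18) mod 26 = 13 -> N
  V (position 21) -> position (21-18) mod 26 = 3 -> D
Decrypted message: DEFEND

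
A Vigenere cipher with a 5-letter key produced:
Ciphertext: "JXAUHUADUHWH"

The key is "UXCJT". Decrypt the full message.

Step 1: Key 'UXCJT' has length 5. Extended key: UXCJTUXCJTUX
Step 2: Decrypt each position:
  J(9) - U(20) = 15 = P
  X(23) - X(23) = 0 = A
  A(0) - C(2) = 24 = Y
  U(20) - J(9) = 11 = L
  H(7) - T(19) = 14 = O
  U(20) - U(20) = 0 = A
  A(0) - X(23) = 3 = D
  D(3) - C(2) = 1 = B
  U(20) - J(9) = 11 = L
  H(7) - T(19) = 14 = O
  W(22) - U(20) = 2 = C
  H(7) - X(23) = 10 = K
Plaintext: PAYLOADBLOCK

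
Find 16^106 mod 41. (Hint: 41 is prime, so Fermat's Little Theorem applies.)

Step 1: Since 41 is prime, by Fermat's Little Theorem: 16^40 = 1 (mod 41).
Step 2: Reduce exponent: 106 mod 40 = 26.
Step 3: So 16^106 = 16^26 (mod 41).
Step 4: 16^26 mod 41 = 16.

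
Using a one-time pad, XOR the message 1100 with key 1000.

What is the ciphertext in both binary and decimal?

Step 1: Write out the XOR operation bit by bit:
  Message: 1100
  Key:     1000
  XOR:     0100
Step 2: Convert to decimal: 0100 = 4.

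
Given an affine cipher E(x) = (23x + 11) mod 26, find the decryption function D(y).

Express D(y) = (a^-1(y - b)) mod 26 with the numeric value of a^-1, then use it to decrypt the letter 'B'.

Step 1: Find a^-1, the modular inverse of 23 mod 26.
Step 2: We need 23 * a^-1 = 1 (mod 26).
Step 3: 23 * 17 = 391 = 15 * 26 + 1, so a^-1 = 17.
Step 4: D(y) = 17(y - 11) mod 26.
Step 5: Apply to 'B' (y = 1): D(1) = 17 * (1 - 11) mod 26 = 17 * -10 mod 26 = 12 -> 'M'.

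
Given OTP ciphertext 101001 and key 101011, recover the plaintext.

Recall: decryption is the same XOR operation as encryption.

Step 1: XOR ciphertext with key:
  Ciphertext: 101001
  Key:        101011
  XOR:        000010
Step 2: Plaintext = 000010 = 2 in decimal.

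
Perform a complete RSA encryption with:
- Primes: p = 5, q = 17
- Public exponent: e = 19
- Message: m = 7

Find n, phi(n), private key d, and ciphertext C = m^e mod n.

Step 1: n = 5 * 17 = 85.
Step 2: phi(n) = (5-1)(17-1) = 4 * 16 = 64.
Step 3: Find d = 19^(-1) mod 64 = 27.
  Verify: 19 * 27 = 513 = 1 (mod 64).
Step 4: C = 7^19 mod 85 = 3.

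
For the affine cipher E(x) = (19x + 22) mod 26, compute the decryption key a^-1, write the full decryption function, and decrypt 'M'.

Step 1: Find a^-1, the modular inverse of 19 mod 26.
Step 2: We need 19 * a^-1 = 1 (mod 26).
Step 3: 19 * 11 = 209 = 8 * 26 + 1, so a^-1 = 11.
Step 4: D(y) = 11(y - 22) mod 26.
Step 5: Apply to 'M' (y = 12): D(12) = 11 * (12 - 22) mod 26 = 11 * -10 mod 26 = 20 -> 'U'.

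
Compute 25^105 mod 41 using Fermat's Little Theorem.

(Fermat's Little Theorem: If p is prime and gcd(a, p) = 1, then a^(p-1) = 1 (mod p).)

Step 1: Since 41 is prime, by Fermat's Little Theorem: 25^40 = 1 (mod 41).
Step 2: Reduce exponent: 105 mod 40 = 25.
Step 3: So 25^105 = 25^25 (mod 41).
Step 4: 25^25 mod 41 = 40.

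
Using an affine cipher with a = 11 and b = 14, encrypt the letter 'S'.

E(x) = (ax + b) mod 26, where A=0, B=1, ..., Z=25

Step 1: Convert 'S' to number: x = 18.
Step 2: E(18) = (11 * 18 + 14) mod 26 = 212 mod 26 = 4.
Step 3: Convert 4 back to letter: E.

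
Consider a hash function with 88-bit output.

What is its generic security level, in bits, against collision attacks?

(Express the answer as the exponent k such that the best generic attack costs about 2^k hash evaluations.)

Step 1: The hash has a 88-bit output.
Step 2: Collision resistance means it should be infeasible to find any x != y with h(x) = h(y).
By the birthday bound, a generic collision search succeeds after about sqrt(2^88) = 2^(88/2) = 2^44 evaluations.
Step 3: Security level = 44 bits.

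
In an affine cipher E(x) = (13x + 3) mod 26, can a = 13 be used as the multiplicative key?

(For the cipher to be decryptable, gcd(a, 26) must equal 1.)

Step 1: Compute gcd(13, 26).
Step 2: gcd(13, 26) = 13.
Since gcd = 13 != 1, 13 shares a common factor with 26, so it cannot be used.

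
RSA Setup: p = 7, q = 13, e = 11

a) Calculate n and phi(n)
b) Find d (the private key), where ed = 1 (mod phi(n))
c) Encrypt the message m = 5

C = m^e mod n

Step 1: n = 7 * 13 = 91.
Step 2: phi(n) = (7-1)(13-1) = 6 * 12 = 72.
Step 3: Find d = 11^(-1) mod 72 = 59.
  Verify: 11 * 59 = 649 = 1 (mod 72).
Step 4: C = 5^11 mod 91 = 73.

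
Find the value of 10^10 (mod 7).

Step 1: Compute 10^10 mod 7 step by step, reducing modulo 7 at each step.
  10^1 mod 7 = 3
  10^2 mod 7 = (3 * 10) mod 7 = 2
  10^3 mod 7 = (2 * 10) mod 7 = 6
  10^4 mod 7 = (6 * 10) mod 7 = 4
  10^5 mod 7 = (4 * 10) mod 7 = 5
  10^6 mod 7 = (5 * 10) mod 7 = 1
  10^7 mod 7 = (1 * 10) mod 7 = 3
  10^8 mod 7 = (3 * 10) mod 7 = 2
  10^9 mod 7 = (2 * 10) mod 7 = 6
  10^10 mod 7 = (6 * 10) mod 7 = 4
Step 2: Result = 4.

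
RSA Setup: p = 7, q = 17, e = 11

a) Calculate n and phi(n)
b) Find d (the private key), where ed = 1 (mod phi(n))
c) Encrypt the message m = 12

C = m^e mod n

Step 1: n = 7 * 17 = 119.
Step 2: phi(n) = (7-1)(17-1) = 6 * 16 = 96.
Step 3: Find d = 11^(-1) mod 96 = 35.
  Verify: 11 * 35 = 385 = 1 (mod 96).
Step 4: C = 12^11 mod 119 = 108.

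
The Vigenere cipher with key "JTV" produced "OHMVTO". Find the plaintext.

Step 1: Extend key: JTVJTV
Step 2: Decrypt each letter (c - k) mod 26:
  O(14) - J(9) = (14-9) mod 26 = 5 = F
  H(7) - T(19) = (7-19) mod 26 = 14 = O
  M(12) - V(21) = (12-21) mod 26 = 17 = R
  V(21) - J(9) = (21-9) mod 26 = 12 = M
  T(19) - T(19) = (19-19) mod 26 = 0 = A
  O(14) - V(21) = (14-21) mod 26 = 19 = T
Plaintext: FORMAT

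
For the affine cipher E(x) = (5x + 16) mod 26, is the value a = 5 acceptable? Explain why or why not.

Step 1: Compute gcd(5, 26).
Step 2: gcd(5, 26) = 1.
Since gcd = 1, 5 is coprime with 26, so it is a valid key.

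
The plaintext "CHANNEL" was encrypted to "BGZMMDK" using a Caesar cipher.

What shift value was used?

Step 1: Compare first letters: C (position 2) -> B (position 1).
Step 2: Shift = (1 - 2) mod 26 = 25.
The shift value is 25.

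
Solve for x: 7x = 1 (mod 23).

Step 1: We need x such that 7 * x = 1 (mod 23).
Step 2: Using the extended Euclidean algorithm or trial:
  7 * 10 = 70 = 3 * 23 + 1.
Step 3: Since 70 mod 23 = 1, the inverse is x = 10.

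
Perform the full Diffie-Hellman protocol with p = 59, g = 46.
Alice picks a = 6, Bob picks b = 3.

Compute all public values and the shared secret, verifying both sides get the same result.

Step 1: A = g^a mod p = 46^6 mod 59 = 19.
Step 2: B = g^b mod p = 46^3 mod 59 = 45.
Step 3: Alice computes s = B^a mod p = 45^6 mod 59 = 15.
Step 4: Bob computes s = A^b mod p = 19^3 mod 59 = 15.
Both sides agree: shared secret = 15.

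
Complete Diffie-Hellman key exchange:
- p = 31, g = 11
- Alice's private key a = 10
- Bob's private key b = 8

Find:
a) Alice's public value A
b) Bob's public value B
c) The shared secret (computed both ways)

Step 1: A = g^a mod p = 11^10 mod 31 = 5.
Step 2: B = g^b mod p = 11^8 mod 31 = 19.
Step 3: Alice computes s = B^a mod p = 19^10 mod 31 = 25.
Step 4: Bob computes s = A^b mod p = 5^8 mod 31 = 25.
Both sides agree: shared secret = 25.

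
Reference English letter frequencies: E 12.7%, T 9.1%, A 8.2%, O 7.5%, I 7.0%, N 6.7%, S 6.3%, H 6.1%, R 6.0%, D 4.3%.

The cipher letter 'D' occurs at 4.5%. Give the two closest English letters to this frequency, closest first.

Step 1: Observed frequency of 'D' is 4.5%.
Step 2: Compute distances to each reference frequency and sort:
  D (4.3%): difference = 0.2% <-- BEST
  R (6.0%): difference = 1.5% <-- RUNNER-UP
  H (6.1%): difference = 1.6%
  S (6.3%): difference = 1.8%
  N (6.7%): difference = 2.2%
Step 3: Most likely is 'D' (4.3%, diff 0.2%); second most likely is 'R' (6.0%, diff 1.5%).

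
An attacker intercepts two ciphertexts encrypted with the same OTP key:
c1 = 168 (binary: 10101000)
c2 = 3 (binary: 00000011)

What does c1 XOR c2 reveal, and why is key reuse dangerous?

Step 1: c1 XOR c2 = (m1 XOR k) XOR (m2 XOR k).
Step 2: By XOR associativity/commutativity: = m1 XOR m2 XOR k XOR k = m1 XOR m2.
Step 3: 10101000 XOR 00000011 = 10101011 = 171.
Step 4: The key cancels out! An attacker learns m1 XOR m2 = 171, revealing the relationship between plaintexts.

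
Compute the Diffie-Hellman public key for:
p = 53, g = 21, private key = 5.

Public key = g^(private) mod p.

Step 1: A = g^a mod p = 21^5 mod 53.
  21^1 mod 53 = 21
  21^2 mod 53 = (21 * 21) mod 53 = 17
  21^3 mod 53 = (17 * 21) mod 53 = 39
  21^4 mod 53 = (39 * 21) mod 53 = 24
  21^5 mod 53 = (24 * 21) mod 53 = 27
Result: A = 27.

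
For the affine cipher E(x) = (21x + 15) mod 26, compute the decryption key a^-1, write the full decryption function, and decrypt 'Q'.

Step 1: Find a^-1, the modular inverse of 21 mod 26.
Step 2: We need 21 * a^-1 = 1 (mod 26).
Step 3: 21 * 5 = 105 = 4 * 26 + 1, so a^-1 = 5.
Step 4: D(y) = 5(y - 15) mod 26.
Step 5: Apply to 'Q' (y = 16): D(16) = 5 * (16 - 15) mod 26 = 5 * 1 mod 26 = 5 -> 'F'.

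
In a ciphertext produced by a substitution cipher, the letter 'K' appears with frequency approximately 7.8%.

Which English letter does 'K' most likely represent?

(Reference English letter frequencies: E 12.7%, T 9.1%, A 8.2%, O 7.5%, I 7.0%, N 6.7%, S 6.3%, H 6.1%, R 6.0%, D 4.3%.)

Step 1: The observed frequency is 7.8%.
Step 2: Compare with English frequencies:
  E: 12.7% (difference: 4.9%)
  T: 9.1% (difference: 1.3%)
  A: 8.2% (difference: 0.4%)
  O: 7.5% (difference: 0.3%) <-- closest
  I: 7.0% (difference: 0.8%)
  N: 6.7% (difference: 1.1%)
  S: 6.3% (difference: 1.5%)
  H: 6.1% (difference: 1.7%)
  R: 6.0% (difference: 1.8%)
  D: 4.3% (difference: 3.5%)
Step 3: 'K' most likely represents 'O' (frequency 7.5%).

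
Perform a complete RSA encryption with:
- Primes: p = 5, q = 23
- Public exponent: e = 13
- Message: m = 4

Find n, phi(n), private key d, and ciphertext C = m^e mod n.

Step 1: n = 5 * 23 = 115.
Step 2: phi(n) = (5-1)(23-1) = 4 * 22 = 88.
Step 3: Find d = 13^(-1) mod 88 = 61.
  Verify: 13 * 61 = 793 = 1 (mod 88).
Step 4: C = 4^13 mod 115 = 39.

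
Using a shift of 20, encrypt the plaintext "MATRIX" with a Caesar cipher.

Step 1: For each letter, shift forward by 20 positions (mod 26).
  M (position 12) -> position (12+20) mod 26 = 6 -> G
  A (position 0) -> position (0+20) mod 26 = 20 -> U
  T (position 19) -> position (19+20) mod 26 = 13 -> N
  R (position 17) -> position (17+20) mod 26 = 11 -> L
  I (position 8) -> position (8+20) mod 26 = 2 -> C
  X (position 23) -> position (23+20) mod 26 = 17 -> R
Result: GUNLCR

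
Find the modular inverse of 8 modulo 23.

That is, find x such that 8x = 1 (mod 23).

Step 1: We need x such that 8 * x = 1 (mod 23).
Step 2: Using the extended Euclidean algorithm or trial:
  8 * 3 = 24 = 1 * 23 + 1.
Step 3: Since 24 mod 23 = 1, the inverse is x = 3.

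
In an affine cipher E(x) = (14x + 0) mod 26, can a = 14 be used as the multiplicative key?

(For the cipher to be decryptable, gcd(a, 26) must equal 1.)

Step 1: Compute gcd(14, 26).
Step 2: gcd(14, 26) = 2.
Since gcd = 2 != 1, 14 shares a common factor with 26, so it cannot be used.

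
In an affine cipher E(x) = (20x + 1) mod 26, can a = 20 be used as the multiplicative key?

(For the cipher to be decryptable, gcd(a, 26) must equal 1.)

Step 1: Compute gcd(20, 26).
Step 2: gcd(20, 26) = 2.
Since gcd = 2 != 1, 20 shares a common factor with 26, so it cannot be used.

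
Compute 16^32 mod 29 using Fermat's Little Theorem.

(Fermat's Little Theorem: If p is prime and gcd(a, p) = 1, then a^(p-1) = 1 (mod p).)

Step 1: Since 29 is prime, by Fermat's Little Theorem: 16^28 = 1 (mod 29).
Step 2: Reduce exponent: 32 mod 28 = 4.
Step 3: So 16^32 = 16^4 (mod 29).
Step 4: 16^4 mod 29 = 25.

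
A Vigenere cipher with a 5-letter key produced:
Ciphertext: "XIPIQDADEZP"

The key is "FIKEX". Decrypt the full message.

Step 1: Key 'FIKEX' has length 5. Extended key: FIKEXFIKEXF
Step 2: Decrypt each position:
  X(23) - F(5) = 18 = S
  I(8) - I(8) = 0 = A
  P(15) - K(10) = 5 = F
  I(8) - E(4) = 4 = E
  Q(16) - X(23) = 19 = T
  D(3) - F(5) = 24 = Y
  A(0) - I(8) = 18 = S
  D(3) - K(10) = 19 = T
  E(4) - E(4) = 0 = A
  Z(25) - X(23) = 2 = C
  P(15) - F(5) = 10 = K
Plaintext: SAFETYSTACK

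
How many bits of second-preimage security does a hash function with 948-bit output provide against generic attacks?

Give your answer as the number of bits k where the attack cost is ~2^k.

Step 1: The hash has a 948-bit output.
Step 2: Second-preimage resistance means: given a specific input x, it should be infeasible to find a different y with h(y) = h(x).
With a 948-bit output, a generic search for a second preimage costs about 2^948 evaluations (each trial matches the fixed target with probability 2^-948).
Step 3: Security level = 948 bits.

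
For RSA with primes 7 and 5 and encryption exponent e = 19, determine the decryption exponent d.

Step 1: n = 7 * 5 = 35.
Step 2: phi(n) = 6 * 4 = 24.
Step 3: Find d such that 19 * d = 1 (mod 24).
Step 4: d = 19^(-1) mod 24 = 19.
Verification: 19 * 19 = 361 = 15 * 24 + 1.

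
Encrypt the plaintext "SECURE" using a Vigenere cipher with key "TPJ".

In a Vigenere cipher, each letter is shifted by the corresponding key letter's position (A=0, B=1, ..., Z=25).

Step 1: Repeat key to match plaintext length:
  Plaintext: SECURE
  Key:       TPJTPJ
Step 2: Encrypt each letter:
  S(18) + T(19) = (18+19) mod 26 = 11 = L
  E(4) + P(15) = (4+15) mod 26 = 19 = T
  C(2) + J(9) = (2+9) mod 26 = 11 = L
  U(20) + T(19) = (20+19) mod 26 = 13 = N
  R(17) + P(15) = (17+15) mod 26 = 6 = G
  E(4) + J(9) = (4+9) mod 26 = 13 = N
Ciphertext: LTLNGN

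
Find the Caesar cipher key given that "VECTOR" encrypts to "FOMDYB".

Step 1: Compare first letters: V (position 21) -> F (position 5).
Step 2: Shift = (5 - 21) mod 26 = 10.
The shift value is 10.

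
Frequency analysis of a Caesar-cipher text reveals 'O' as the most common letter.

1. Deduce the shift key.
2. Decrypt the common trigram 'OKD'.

Step 1: In English, 'E' is the most frequent letter (12.7%).
Step 2: The most frequent ciphertext letter is 'O' (position 14).
Step 3: Shift = (14 - 4) mod 26 = 10.
Step 4: Decrypt 'OKD' by shifting back 10:
  O -> E
  K -> A
  D -> T
Step 5: 'OKD' decrypts to 'EAT'.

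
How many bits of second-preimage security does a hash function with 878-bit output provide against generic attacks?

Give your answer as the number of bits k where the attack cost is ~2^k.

Step 1: The hash has a 878-bit output.
Step 2: Second-preimage resistance means: given a specific input x, it should be infeasible to find a different y with h(y) = h(x).
With a 878-bit output, a generic search for a second preimage costs about 2^878 evaluations (each trial matches the fixed target with probability 2^-878).
Step 3: Security level = 878 bits.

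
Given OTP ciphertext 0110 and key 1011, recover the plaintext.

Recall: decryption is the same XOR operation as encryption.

Step 1: XOR ciphertext with key:
  Ciphertext: 0110
  Key:        1011
  XOR:        1101
Step 2: Plaintext = 1101 = 13 in decimal.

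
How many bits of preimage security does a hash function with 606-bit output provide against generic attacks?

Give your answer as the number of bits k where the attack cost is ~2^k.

Step 1: The hash has a 606-bit output.
Step 2: Preimage resistance means: given a digest h(x), it should be infeasible to find any input that hashes to it.
With a 606-bit output there are 2^606 possible digests, so a generic brute-force preimage search costs about 2^606 evaluations.
Step 3: Security level = 606 bits.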